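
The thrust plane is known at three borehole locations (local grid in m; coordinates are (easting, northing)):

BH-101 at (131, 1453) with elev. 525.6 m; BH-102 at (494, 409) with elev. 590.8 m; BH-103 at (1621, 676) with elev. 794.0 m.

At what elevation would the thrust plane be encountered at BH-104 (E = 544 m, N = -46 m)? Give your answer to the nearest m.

Let the plane be z = a·E + b·N + c.
BH-102−BH-101: 363a − 1044b = 65.2;  BH-103−BH-101: 1490a − 777b = 268.4.
Solving gives a = 0.18025, b = 0.00022.
Then c = 525.6 − a·131 − b·1453 = 501.67.
At (544, -46): z = 98.1 − 0.0 + 501.67 = 599.7 m.

600 m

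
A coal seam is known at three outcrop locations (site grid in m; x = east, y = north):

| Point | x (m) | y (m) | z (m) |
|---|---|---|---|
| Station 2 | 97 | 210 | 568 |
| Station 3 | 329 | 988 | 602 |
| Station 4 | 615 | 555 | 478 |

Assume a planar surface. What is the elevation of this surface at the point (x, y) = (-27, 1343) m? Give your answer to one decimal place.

734.4 m

Two edge vectors: Station 2→Station 3 = (232, 778, 34), Station 2→Station 4 = (518, 345, -90).
Normal n = (Station 2→Station 3) × (Station 2→Station 4) = (-81750, 38492, -322964).
So ∂z/∂x = −n_x/n_z = −0.253124 and ∂z/∂y = −n_y/n_z = 0.119184.
Intercept c from Station 2: 568 + 24.55 − 25.03 = 567.52.
At (-27, 1343): z = 6.8 + 160.1 + 567.52 = 734.4 m.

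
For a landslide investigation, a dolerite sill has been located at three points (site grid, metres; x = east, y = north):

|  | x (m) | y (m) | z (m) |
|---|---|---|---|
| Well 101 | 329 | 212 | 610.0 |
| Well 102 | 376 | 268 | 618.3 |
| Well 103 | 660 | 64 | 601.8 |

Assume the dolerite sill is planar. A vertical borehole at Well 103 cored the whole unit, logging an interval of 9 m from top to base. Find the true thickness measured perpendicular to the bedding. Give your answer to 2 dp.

Let the plane be z = a·x + b·y + c.
Well 102−Well 101: 47a + 56b = 8.3;  Well 103−Well 101: 331a − 148b = −8.2.
Solving gives a = 0.03017, b = 0.12289.
|∇z| = √(a²+b²) = 0.12654, so dip δ = arctan(0.12654) = 7.21°.
True thickness = vertical thickness × cos δ = 9 × cos 7.21° = 8.93 m.

8.93 m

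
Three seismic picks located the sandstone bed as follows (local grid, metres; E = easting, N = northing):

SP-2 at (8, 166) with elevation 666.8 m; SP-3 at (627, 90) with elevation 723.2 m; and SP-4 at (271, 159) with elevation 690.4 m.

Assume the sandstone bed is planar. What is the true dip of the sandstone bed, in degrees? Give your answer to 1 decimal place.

Let the plane be z = a·E + b·N + c.
SP-3−SP-2: 619a − 76b = 56.4;  SP-4−SP-2: 263a − 7b = 23.6.
Solving gives a = 0.08935, b = −0.01436.
Gradient magnitude |∇z| = √(a² + b²) = √(0.00798 + 0.00021) = 0.09050.
True dip = arctan(0.09050) = 5.2°, dipping toward W (azimuth ≈ 279°).

5.2°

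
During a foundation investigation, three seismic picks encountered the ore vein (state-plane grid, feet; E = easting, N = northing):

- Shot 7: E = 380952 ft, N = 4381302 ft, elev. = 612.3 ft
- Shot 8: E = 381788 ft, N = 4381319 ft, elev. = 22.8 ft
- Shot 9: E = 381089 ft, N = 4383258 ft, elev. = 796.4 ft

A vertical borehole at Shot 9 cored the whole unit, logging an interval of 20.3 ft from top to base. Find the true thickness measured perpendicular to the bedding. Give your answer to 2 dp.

Let the plane be z = a·E + b·N + c.
Shot 8−Shot 7: 836a + 17b = −589.5;  Shot 9−Shot 7: 137a + 1956b = 184.1.
Solving gives a = −0.70807, b = 0.14371.
|∇z| = √(a²+b²) = 0.72250, so dip δ = arctan(0.72250) = 35.85°.
True thickness = vertical thickness × cos δ = 20.3 × cos 35.85° = 16.45 ft.

16.45 ft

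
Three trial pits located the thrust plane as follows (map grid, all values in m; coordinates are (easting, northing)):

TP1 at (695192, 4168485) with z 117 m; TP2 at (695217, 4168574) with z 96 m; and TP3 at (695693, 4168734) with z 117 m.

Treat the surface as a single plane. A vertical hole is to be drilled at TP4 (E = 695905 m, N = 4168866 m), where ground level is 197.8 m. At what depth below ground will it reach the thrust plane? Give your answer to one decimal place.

88.1 m

Let the plane be z = a·E + b·N + c.
TP2−TP1: 25a + 89b = −21;  TP3−TP1: 501a + 249b = 0.
Solving gives a = 0.136299656, b = −0.274241476.
Then c = 117 − a·695192 − b·4168485 = 1048534.05.
At (695905, 4168866): z_contact = 94851.61 − 1143275.97 + 1048534.05 = 109.70 m.
Depth below ground = 197.8 − 109.70 = 88.1 m.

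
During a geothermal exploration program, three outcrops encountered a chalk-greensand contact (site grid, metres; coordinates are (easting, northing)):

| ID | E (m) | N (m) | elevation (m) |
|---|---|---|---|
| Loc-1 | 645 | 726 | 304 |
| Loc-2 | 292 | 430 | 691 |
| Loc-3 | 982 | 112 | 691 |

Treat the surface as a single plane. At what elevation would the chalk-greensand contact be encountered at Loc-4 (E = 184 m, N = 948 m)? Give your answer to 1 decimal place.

Let the plane be z = a·E + b·N + c.
Loc-2−Loc-1: −353a − 296b = 387;  Loc-3−Loc-1: 337a − 614b = 387.
Solving gives a = −0.38884, b = −0.84371.
Then c = 304 − a·645 − b·726 = 1167.34.
At (184, 948): z = −71.5 − 799.8 + 1167.34 = 296.0 m.

296.0 m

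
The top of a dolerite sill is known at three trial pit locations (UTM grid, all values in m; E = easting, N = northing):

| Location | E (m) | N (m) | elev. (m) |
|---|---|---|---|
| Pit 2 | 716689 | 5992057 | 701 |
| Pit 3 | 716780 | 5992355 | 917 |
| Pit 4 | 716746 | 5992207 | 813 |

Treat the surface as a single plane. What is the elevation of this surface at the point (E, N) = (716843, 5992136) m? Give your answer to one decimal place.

796.3 m

Two edge vectors: Pit 2→Pit 3 = (91, 298, 216), Pit 2→Pit 4 = (57, 150, 112).
Normal n = (Pit 2→Pit 3) × (Pit 2→Pit 4) = (976, 2120, -3336).
So ∂z/∂E = −n_x/n_z = 0.292565947 and ∂z/∂N = −n_y/n_z = 0.635491607.
Intercept c from Pit 2: 701 − 209678.80 − 3807901.93 = −4016879.73.
At (716843, 5992136): z = 209723.9 + 3807952.1 − 4016879.73 = 796.3 m.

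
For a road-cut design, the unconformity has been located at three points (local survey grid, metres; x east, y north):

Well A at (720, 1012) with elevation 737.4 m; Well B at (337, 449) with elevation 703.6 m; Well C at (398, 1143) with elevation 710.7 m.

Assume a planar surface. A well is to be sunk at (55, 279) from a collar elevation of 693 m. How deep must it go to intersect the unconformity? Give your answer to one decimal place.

13.6 m

Let the plane be z = a·x + b·y + c.
Well B−Well A: −383a − 563b = −33.8;  Well C−Well A: −322a + 131b = −26.7.
Solving gives a = 0.084075, b = 0.002841.
Then c = 737.4 − a·720 − b·1012 = 673.99.
At (55, 279): z_contact = 4.62 + 0.79 + 673.99 = 679.41 m.
Depth below ground = 693 − 679.41 = 13.6 m.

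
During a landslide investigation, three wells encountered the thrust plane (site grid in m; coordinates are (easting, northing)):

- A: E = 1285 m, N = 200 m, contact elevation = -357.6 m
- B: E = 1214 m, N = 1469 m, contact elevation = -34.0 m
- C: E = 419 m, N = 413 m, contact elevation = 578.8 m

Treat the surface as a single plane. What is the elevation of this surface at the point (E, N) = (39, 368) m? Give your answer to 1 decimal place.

Two edge vectors: A→B = (-71, 1269, 323.6), A→C = (-866, 213, 936.4).
Normal n = (A→B) × (A→C) = (1119364.8, -213753.2, 1083831).
So ∂z/∂E = −n_x/n_z = −1.032785 and ∂z/∂N = −n_y/n_z = 0.197220.
Intercept c from A: -357.6 + 1327.13 − 39.44 = 930.09.
At (39, 368): z = −40.3 + 72.6 + 930.09 = 962.4 m.

962.4 m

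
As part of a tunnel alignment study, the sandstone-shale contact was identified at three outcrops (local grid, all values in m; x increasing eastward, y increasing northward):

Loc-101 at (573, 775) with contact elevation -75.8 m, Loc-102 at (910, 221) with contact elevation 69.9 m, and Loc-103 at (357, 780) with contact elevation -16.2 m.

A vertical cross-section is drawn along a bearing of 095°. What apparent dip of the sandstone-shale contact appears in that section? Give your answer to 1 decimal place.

Let the plane be z = a·x + b·y + c.
Loc-102−Loc-101: 337a − 554b = 145.7;  Loc-103−Loc-101: −216a + 5b = 59.6.
Solving gives a = −0.28604, b = −0.43700.
Unit vector along 095° is (sin 95°, cos 95°) = (0.9962, -0.0872).
Slope in that direction = a·(0.9962) + b·(-0.0872) = −0.24687.
Apparent dip = arctan|0.24687| = 13.9° (true dip is 27.6°, so apparent ≤ true as expected).

13.9°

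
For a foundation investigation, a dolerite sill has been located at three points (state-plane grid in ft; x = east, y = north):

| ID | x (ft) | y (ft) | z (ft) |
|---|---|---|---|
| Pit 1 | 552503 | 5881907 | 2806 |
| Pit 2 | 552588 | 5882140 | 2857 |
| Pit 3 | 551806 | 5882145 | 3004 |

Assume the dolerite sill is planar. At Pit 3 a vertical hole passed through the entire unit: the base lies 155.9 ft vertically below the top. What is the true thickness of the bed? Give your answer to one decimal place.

Two edge vectors: Pit 1→Pit 2 = (85, 233, 51), Pit 1→Pit 3 = (-697, 238, 198).
Normal n = (Pit 1→Pit 2) × (Pit 1→Pit 3) = (33996, -52377, 182631).
So ∂z/∂x = −n_x/n_z = −0.18615 and ∂z/∂y = −n_y/n_z = 0.28679.
|∇z| = √(a²+b²) = 0.34191, so dip δ = arctan(0.34191) = 18.88°.
True thickness = vertical thickness × cos δ = 155.9 × cos 18.88° = 147.5 ft.

147.5 ft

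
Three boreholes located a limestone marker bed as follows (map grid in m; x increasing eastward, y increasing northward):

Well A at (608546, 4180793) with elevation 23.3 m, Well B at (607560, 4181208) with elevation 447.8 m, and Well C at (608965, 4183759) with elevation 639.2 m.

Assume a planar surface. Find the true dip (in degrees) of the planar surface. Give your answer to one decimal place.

Two edge vectors: Well A→Well B = (-986, 415, 424.5), Well A→Well C = (419, 2966, 615.9).
Normal n = (Well A→Well B) × (Well A→Well C) = (-1003468.5, 785142.9, -3098361).
So ∂z/∂x = −n_x/n_z = −0.32387 and ∂z/∂y = −n_y/n_z = 0.25341.
Gradient magnitude |∇z| = √(a² + b²) = √(0.10489 + 0.06421) = 0.41123.
True dip = arctan(0.41123) = 22.4°, dipping toward SE (azimuth ≈ 128°).

22.4°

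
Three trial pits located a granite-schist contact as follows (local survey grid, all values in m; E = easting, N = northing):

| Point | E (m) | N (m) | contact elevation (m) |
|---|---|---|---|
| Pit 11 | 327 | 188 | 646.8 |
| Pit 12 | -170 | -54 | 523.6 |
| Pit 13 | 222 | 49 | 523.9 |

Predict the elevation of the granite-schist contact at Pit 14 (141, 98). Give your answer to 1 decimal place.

Let the plane be z = a·E + b·N + c.
Pit 12−Pit 11: −497a − 242b = −123.2;  Pit 13−Pit 11: −105a − 139b = −122.9.
Solving gives a = −0.28890, b = 1.10240.
Then c = 646.8 − a·327 − b·188 = 534.02.
At (141, 98): z = −40.7 + 108.0 + 534.02 = 601.3 m.

601.3 m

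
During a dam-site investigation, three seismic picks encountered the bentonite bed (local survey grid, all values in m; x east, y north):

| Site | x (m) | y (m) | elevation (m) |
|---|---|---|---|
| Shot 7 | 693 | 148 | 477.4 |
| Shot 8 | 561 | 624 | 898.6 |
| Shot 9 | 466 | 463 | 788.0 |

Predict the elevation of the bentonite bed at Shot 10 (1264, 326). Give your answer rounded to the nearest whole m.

Let the plane be z = a·x + b·y + c.
Shot 8−Shot 7: −132a + 476b = 421.2;  Shot 9−Shot 7: −227a + 315b = 310.6.
Solving gives a = −0.22818, b = 0.82160.
Then c = 477.4 − a·693 − b·148 = 513.93.
At (1264, 326): z = −288.4 + 267.8 + 513.93 = 493.4 m.

493 m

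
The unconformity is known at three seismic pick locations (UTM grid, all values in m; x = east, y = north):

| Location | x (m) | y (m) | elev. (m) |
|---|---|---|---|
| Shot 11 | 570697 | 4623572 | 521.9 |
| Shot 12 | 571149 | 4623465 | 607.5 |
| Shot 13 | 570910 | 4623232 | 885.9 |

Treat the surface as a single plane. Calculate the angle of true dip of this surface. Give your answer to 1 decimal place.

48.2°

Let the plane be z = a·x + b·y + c.
Shot 12−Shot 11: 452a − 107b = 85.6;  Shot 13−Shot 11: 213a − 340b = 364.
Solving gives a = −0.07521, b = −1.11770.
Gradient magnitude |∇z| = √(a² + b²) = √(0.00566 + 1.24926) = 1.12023.
True dip = arctan(1.12023) = 48.2°, dipping toward N (azimuth ≈ 004°).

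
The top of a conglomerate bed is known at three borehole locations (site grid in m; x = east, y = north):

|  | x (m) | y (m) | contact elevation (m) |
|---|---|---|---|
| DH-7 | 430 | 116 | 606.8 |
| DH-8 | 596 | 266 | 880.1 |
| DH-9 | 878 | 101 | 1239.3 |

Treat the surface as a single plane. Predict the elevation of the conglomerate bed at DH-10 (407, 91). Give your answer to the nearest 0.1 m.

Two edge vectors: DH-7→DH-8 = (166, 150, 273.3), DH-7→DH-9 = (448, -15, 632.5).
Normal n = (DH-7→DH-8) × (DH-7→DH-9) = (98974.5, 17443.4, -69690).
So ∂z/∂x = −n_x/n_z = 1.42021 and ∂z/∂y = −n_y/n_z = 0.25030.
Intercept c from DH-7: 606.8 − 610.69 − 29.03 = −32.93.
At (407, 91): z = 578.0 + 22.8 − 32.93 = 567.9 m.

567.9 m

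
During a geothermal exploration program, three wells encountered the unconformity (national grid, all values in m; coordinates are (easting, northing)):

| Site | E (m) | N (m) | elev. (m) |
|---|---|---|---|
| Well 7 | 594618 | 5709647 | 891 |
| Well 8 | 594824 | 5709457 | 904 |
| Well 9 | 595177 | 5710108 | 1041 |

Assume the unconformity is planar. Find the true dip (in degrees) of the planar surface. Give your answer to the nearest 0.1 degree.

11.7°

Two edge vectors: Well 7→Well 8 = (206, -190, 13), Well 7→Well 9 = (559, 461, 150).
Normal n = (Well 7→Well 8) × (Well 7→Well 9) = (-34493, -23633, 201176).
So ∂z/∂E = −n_x/n_z = 0.17146 and ∂z/∂N = −n_y/n_z = 0.11747.
Gradient magnitude |∇z| = √(a² + b²) = √(0.02940 + 0.01380) = 0.20784.
True dip = arctan(0.20784) = 11.7°, dipping toward SW (azimuth ≈ 236°).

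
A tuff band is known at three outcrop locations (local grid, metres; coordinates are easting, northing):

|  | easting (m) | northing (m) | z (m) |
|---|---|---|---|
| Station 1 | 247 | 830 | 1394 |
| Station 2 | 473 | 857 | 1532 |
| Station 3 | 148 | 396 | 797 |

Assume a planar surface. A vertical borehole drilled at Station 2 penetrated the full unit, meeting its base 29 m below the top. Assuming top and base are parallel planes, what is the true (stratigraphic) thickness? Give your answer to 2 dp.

Two edge vectors: Station 1→Station 2 = (226, 27, 138), Station 1→Station 3 = (-99, -434, -597).
Normal n = (Station 1→Station 2) × (Station 1→Station 3) = (43773, 121260, -95411).
So ∂z/∂easting = −n_x/n_z = 0.45878 and ∂z/∂northing = −n_y/n_z = 1.27092.
|∇z| = √(a²+b²) = 1.35119, so dip δ = arctan(1.35119) = 53.50°.
True thickness = vertical thickness × cos δ = 29 × cos 53.50° = 17.25 m.

17.25 m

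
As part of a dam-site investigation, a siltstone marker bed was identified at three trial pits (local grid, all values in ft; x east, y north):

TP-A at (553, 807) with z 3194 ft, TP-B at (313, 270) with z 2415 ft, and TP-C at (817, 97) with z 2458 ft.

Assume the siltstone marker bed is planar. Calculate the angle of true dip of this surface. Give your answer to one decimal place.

53.0°

Let the plane be z = a·x + b·y + c.
TP-B−TP-A: −240a − 537b = −779;  TP-C−TP-A: 264a − 710b = −736.
Solving gives a = 0.50568, b = 1.22465.
Gradient magnitude |∇z| = √(a² + b²) = √(0.25572 + 1.49976) = 1.32494.
True dip = arctan(1.32494) = 53.0°, dipping toward SSW (azimuth ≈ 202°).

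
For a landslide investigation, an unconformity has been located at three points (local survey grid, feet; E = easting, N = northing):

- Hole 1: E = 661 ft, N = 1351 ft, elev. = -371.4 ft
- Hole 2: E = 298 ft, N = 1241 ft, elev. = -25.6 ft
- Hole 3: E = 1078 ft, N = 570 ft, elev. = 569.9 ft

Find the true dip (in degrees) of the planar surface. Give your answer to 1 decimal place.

Let the plane be z = a·E + b·N + c.
Hole 2−Hole 1: −363a − 110b = 345.8;  Hole 3−Hole 1: 417a − 781b = 941.3.
Solving gives a = −0.50559, b = −1.47520.
Gradient magnitude |∇z| = √(a² + b²) = √(0.25562 + 2.17621) = 1.55943.
True dip = arctan(1.55943) = 57.3°, dipping toward NNE (azimuth ≈ 019°).

57.3°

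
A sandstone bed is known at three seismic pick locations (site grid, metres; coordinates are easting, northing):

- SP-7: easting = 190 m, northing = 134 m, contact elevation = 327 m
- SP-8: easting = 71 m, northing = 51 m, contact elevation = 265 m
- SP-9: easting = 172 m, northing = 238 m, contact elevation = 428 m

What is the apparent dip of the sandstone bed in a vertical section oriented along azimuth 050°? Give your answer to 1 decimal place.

Two edge vectors: SP-7→SP-8 = (-119, -83, -62), SP-7→SP-9 = (-18, 104, 101).
Normal n = (SP-7→SP-8) × (SP-7→SP-9) = (-1935, 13135, -13870).
So ∂z/∂easting = −n_x/n_z = −0.13951 and ∂z/∂northing = −n_y/n_z = 0.94701.
Unit vector along 050° is (sin 50°, cos 50°) = (0.7660, 0.6428).
Slope in that direction = a·(0.7660) + b·(0.6428) = 0.50185.
Apparent dip = arctan|0.50185| = 26.6° (true dip is 43.7°, so apparent ≤ true as expected).

26.6°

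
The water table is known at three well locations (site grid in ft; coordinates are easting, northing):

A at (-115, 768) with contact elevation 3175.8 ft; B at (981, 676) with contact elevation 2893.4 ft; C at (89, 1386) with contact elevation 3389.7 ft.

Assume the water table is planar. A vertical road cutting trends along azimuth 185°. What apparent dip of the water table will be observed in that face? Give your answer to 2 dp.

Two edge vectors: A→B = (1096, -92, -282.4), A→C = (204, 618, 213.9).
Normal n = (A→B) × (A→C) = (154844.4, -292044, 696096).
So ∂z/∂easting = −n_x/n_z = −0.22245 and ∂z/∂northing = −n_y/n_z = 0.41955.
Unit vector along 185° is (sin 185°, cos 185°) = (-0.0872, -0.9962).
Slope in that direction = a·(-0.0872) + b·(-0.9962) = −0.39856.
Apparent dip = arctan|0.39856| = 21.73° (true dip is 25.4°, so apparent ≤ true as expected).

21.73°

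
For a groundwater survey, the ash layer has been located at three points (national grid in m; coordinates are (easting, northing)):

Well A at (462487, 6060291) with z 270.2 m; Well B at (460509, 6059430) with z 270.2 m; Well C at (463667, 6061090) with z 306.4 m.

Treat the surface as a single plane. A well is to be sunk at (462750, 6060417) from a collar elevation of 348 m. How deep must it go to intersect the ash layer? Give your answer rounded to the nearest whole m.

76 m

Let the plane be z = a·E + b·N + c.
Well B−Well A: −1978a − 861b = 0;  Well C−Well A: 1180a + 799b = 36.2.
Solving gives a = −0.05521949, b = 0.12685732.
Then c = 270.2 − a·462487 − b·6060291 = −742983.78.
At (462750, 6060417): z_contact = −25552.8 + 768808.3 − 742983.78 = 271.7 m.
Depth below ground = 348 − 271.7 = 76 m.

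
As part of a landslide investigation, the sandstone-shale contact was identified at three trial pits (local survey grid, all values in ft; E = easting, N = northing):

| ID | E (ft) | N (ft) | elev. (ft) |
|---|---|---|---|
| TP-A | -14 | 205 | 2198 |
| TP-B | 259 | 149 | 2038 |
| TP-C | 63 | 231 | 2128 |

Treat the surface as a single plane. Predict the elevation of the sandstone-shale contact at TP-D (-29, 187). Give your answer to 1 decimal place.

Two edge vectors: TP-A→TP-B = (273, -56, -160), TP-A→TP-C = (77, 26, -70).
Normal n = (TP-A→TP-B) × (TP-A→TP-C) = (8080, 6790, 11410).
So ∂z/∂E = −n_x/n_z = −0.70815 and ∂z/∂N = −n_y/n_z = −0.59509.
Intercept c from TP-A: 2198 − 9.91 + 121.99 = 2310.08.
At (-29, 187): z = 20.5 − 111.3 + 2310.08 = 2219.3 ft.

2219.3 ft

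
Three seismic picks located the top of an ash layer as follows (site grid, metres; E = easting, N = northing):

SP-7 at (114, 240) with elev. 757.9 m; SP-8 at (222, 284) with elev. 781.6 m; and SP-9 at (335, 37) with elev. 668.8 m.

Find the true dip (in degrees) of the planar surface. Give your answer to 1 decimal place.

Two edge vectors: SP-7→SP-8 = (108, 44, 23.7), SP-7→SP-9 = (221, -203, -89.1).
Normal n = (SP-7→SP-8) × (SP-7→SP-9) = (890.7, 14860.5, -31648).
So ∂z/∂E = −n_x/n_z = 0.02814 and ∂z/∂N = −n_y/n_z = 0.46956.
Gradient magnitude |∇z| = √(a² + b²) = √(0.00079 + 0.22048) = 0.47040.
True dip = arctan(0.47040) = 25.2°, dipping toward S (azimuth ≈ 183°).

25.2°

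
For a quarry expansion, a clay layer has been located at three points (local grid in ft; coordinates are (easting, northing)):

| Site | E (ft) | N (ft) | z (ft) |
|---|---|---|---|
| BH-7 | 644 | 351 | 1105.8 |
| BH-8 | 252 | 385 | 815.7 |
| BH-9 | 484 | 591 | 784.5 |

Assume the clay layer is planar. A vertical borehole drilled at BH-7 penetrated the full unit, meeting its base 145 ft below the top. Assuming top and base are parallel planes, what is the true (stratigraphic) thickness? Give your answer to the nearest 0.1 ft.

96.8 ft

Let the plane be z = a·E + b·N + c.
BH-8−BH-7: −392a + 34b = −290.1;  BH-9−BH-7: −160a + 240b = −321.3.
Solving gives a = 0.66223, b = −0.89727.
|∇z| = √(a²+b²) = 1.11518, so dip δ = arctan(1.11518) = 48.12°.
True thickness = vertical thickness × cos δ = 145 × cos 48.12° = 96.8 ft.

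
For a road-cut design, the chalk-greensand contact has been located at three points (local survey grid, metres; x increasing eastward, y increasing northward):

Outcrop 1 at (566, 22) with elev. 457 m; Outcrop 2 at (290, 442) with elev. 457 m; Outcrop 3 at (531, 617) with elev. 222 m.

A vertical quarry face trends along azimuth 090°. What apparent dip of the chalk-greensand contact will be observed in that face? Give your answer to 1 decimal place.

Two edge vectors: Outcrop 1→Outcrop 2 = (-276, 420, 0), Outcrop 1→Outcrop 3 = (-35, 595, -235).
Normal n = (Outcrop 1→Outcrop 2) × (Outcrop 1→Outcrop 3) = (-98700, -64860, -149520).
So ∂z/∂x = −n_x/n_z = −0.66011 and ∂z/∂y = −n_y/n_z = −0.43379.
Unit vector along 090° is (sin 90°, cos 90°) = (1.0000, 0.0000).
Slope in that direction = a·(1.0000) + b·(0.0000) = −0.66011.
Apparent dip = arctan|0.66011| = 33.4° (true dip is 38.3°, so apparent ≤ true as expected).

33.4°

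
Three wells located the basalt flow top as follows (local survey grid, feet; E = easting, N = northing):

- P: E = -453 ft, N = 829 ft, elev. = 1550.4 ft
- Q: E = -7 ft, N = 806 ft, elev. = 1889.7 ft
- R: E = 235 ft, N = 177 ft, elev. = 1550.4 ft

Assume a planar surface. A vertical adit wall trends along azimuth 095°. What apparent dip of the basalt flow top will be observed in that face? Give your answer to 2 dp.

36.04°

Let the plane be z = a·E + b·N + c.
Q−P: 446a − 23b = 339.3;  R−P: 688a − 652b = 0.
Solving gives a = 0.80454, b = 0.84897.
Unit vector along 095° is (sin 95°, cos 95°) = (0.9962, -0.0872).
Slope in that direction = a·(0.9962) + b·(-0.0872) = 0.72749.
Apparent dip = arctan|0.72749| = 36.04° (true dip is 49.5°, so apparent ≤ true as expected).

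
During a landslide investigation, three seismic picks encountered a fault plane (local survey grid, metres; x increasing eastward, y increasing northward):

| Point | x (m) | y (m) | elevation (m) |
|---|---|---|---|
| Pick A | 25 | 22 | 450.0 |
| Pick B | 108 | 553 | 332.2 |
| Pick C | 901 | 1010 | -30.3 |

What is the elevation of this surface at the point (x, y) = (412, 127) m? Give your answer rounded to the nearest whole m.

Let the plane be z = a·x + b·y + c.
Pick B−Pick A: 83a + 531b = −117.8;  Pick C−Pick A: 876a + 988b = −480.3.
Solving gives a = −0.36187, b = −0.16528.
Then c = 450 − a·25 − b·22 = 462.68.
At (412, 127): z = −149.1 − 21.0 + 462.68 = 292.6 m.

293 m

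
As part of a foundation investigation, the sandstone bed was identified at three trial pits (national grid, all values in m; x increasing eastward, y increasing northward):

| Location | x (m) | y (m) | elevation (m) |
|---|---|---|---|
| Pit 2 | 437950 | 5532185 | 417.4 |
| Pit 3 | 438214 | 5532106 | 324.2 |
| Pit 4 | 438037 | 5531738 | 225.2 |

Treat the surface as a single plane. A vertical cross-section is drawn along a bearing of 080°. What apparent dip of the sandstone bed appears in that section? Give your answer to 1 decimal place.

9.5°

Let the plane be z = a·x + b·y + c.
Pit 3−Pit 2: 264a − 79b = −93.2;  Pit 4−Pit 2: 87a − 447b = −192.2.
Solving gives a = −0.23824, b = 0.38361.
Unit vector along 080° is (sin 80°, cos 80°) = (0.9848, 0.1736).
Slope in that direction = a·(0.9848) + b·(0.1736) = −0.16801.
Apparent dip = arctan|0.16801| = 9.5° (true dip is 24.3°, so apparent ≤ true as expected).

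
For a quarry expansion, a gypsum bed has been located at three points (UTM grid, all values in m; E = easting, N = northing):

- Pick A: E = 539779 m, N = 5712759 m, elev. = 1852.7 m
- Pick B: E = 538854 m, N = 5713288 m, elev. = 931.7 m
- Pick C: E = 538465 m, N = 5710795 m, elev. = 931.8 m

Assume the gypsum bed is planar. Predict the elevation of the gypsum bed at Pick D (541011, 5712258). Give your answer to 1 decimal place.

Let the plane be z = a·E + b·N + c.
Pick B−Pick A: −925a + 529b = −921;  Pick C−Pick A: −1314a − 1964b = −920.9.
Solving gives a = 0.914083373, b = −0.142670851.
Then c = 1852.7 − a·539779 − b·5712759 = 323493.88.
At (541011, 5712258): z = 494529.2 − 814972.7 + 323493.88 = 3050.3 m.

3050.3 m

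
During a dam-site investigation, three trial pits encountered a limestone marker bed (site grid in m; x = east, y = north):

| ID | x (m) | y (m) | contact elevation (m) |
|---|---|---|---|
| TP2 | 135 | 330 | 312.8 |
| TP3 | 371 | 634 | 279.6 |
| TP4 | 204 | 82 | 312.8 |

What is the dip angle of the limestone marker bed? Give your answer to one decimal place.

6.1°

Let the plane be z = a·x + b·y + c.
TP3−TP2: 236a + 304b = −33.2;  TP4−TP2: 69a − 248b = 0.
Solving gives a = −0.10356, b = −0.02881.
Gradient magnitude |∇z| = √(a² + b²) = √(0.01073 + 0.00083) = 0.10750.
True dip = arctan(0.10750) = 6.1°, dipping toward ENE (azimuth ≈ 074°).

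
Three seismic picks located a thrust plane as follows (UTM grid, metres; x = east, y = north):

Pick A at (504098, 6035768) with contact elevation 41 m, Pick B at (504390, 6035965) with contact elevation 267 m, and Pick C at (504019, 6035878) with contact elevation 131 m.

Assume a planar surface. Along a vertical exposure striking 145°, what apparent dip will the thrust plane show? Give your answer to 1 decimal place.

Two edge vectors: Pick A→Pick B = (292, 197, 226), Pick A→Pick C = (-79, 110, 90).
Normal n = (Pick A→Pick B) × (Pick A→Pick C) = (-7130, -44134, 47683).
So ∂z/∂x = −n_x/n_z = 0.14953 and ∂z/∂y = −n_y/n_z = 0.92557.
Unit vector along 145° is (sin 145°, cos 145°) = (0.5736, -0.8192).
Slope in that direction = a·(0.5736) + b·(-0.8192) = −0.67242.
Apparent dip = arctan|0.67242| = 33.9° (true dip is 43.2°, so apparent ≤ true as expected).

33.9°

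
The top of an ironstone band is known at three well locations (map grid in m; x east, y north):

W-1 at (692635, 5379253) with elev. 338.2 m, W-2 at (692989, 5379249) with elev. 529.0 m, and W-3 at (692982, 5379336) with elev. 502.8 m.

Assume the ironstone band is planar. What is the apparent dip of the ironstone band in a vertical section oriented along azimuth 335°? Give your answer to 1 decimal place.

Two edge vectors: W-1→W-2 = (354, -4, 190.8), W-1→W-3 = (347, 83, 164.6).
Normal n = (W-1→W-2) × (W-1→W-3) = (-16494.8, 7939.2, 30770).
So ∂z/∂x = −n_x/n_z = 0.53607 and ∂z/∂y = −n_y/n_z = −0.25802.
Unit vector along 335° is (sin 335°, cos 335°) = (-0.4226, 0.9063).
Slope in that direction = a·(-0.4226) + b·(0.9063) = −0.46040.
Apparent dip = arctan|0.46040| = 24.7° (true dip is 30.7°, so apparent ≤ true as expected).

24.7°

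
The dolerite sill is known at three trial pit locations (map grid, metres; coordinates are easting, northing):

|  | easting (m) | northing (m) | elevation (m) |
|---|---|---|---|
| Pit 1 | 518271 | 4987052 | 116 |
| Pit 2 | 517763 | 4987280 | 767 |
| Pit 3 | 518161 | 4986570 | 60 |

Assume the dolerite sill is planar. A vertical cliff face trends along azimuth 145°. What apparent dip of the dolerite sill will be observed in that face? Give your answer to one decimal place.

43.3°

Let the plane be z = a·easting + b·northing + c.
Pit 2−Pit 1: −508a + 228b = 651;  Pit 3−Pit 1: −110a − 482b = −56.
Solving gives a = −1.11513, b = 0.37067.
Unit vector along 145° is (sin 145°, cos 145°) = (0.5736, -0.8192).
Slope in that direction = a·(0.5736) + b·(-0.8192) = −0.94325.
Apparent dip = arctan|0.94325| = 43.3° (true dip is 49.6°, so apparent ≤ true as expected).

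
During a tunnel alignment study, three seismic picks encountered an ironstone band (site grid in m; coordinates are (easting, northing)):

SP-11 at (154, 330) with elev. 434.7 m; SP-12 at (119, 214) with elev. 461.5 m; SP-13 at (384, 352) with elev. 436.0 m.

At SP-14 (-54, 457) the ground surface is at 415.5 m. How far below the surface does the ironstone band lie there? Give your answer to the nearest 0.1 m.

17.2 m

Two edge vectors: SP-11→SP-12 = (-35, -116, 26.8), SP-11→SP-13 = (230, 22, 1.3).
Normal n = (SP-11→SP-12) × (SP-11→SP-13) = (-740.4, 6209.5, 25910).
So ∂z/∂E = −n_x/n_z = 0.02858 and ∂z/∂N = −n_y/n_z = −0.23966.
Intercept c from SP-11: 434.7 − 4.40 + 79.09 = 509.39.
At (-54, 457): z_contact = −1.54 − 109.52 + 509.39 = 398.32 m.
Depth below ground = 415.5 − 398.32 = 17.2 m.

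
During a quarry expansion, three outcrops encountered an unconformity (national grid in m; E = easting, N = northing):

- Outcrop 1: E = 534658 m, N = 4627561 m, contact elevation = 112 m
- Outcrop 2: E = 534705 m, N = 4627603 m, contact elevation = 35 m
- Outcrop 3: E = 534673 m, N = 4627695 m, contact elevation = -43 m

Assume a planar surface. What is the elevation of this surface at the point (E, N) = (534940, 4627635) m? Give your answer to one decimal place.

Let the plane be z = a·E + b·N + c.
Outcrop 2−Outcrop 1: 47a + 42b = −77;  Outcrop 3−Outcrop 1: 15a + 134b = −155.
Solving gives a = −0.671841920, b = −1.081510233.
Then c = 112 − a·534658 − b·4627561 = 5364072.23.
At (534940, 4627635): z = −359395.1 − 5004834.6 + 5364072.23 = -157.5 m.

-157.5 m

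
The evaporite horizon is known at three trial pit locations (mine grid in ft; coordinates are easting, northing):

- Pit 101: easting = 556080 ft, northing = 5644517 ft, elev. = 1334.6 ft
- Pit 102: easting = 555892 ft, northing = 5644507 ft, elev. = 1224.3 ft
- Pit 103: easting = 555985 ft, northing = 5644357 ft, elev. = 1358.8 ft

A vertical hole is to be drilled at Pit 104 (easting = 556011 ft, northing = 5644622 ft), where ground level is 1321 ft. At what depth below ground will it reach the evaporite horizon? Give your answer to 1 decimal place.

Let the plane be z = a·easting + b·northing + c.
Pit 102−Pit 101: −188a − 10b = −110.3;  Pit 103−Pit 101: −95a − 160b = 24.2.
Solving gives a = 0.614143495, b = −0.515897700.
Then c = 1334.6 − a·556080 − b·5644517 = 2571815.02.
At (556011, 5644622): z_contact = 341470.54 − 2912047.51 + 2571815.02 = 1238.05 ft.
Depth below ground = 1321 − 1238.05 = 82.9 ft.

82.9 ft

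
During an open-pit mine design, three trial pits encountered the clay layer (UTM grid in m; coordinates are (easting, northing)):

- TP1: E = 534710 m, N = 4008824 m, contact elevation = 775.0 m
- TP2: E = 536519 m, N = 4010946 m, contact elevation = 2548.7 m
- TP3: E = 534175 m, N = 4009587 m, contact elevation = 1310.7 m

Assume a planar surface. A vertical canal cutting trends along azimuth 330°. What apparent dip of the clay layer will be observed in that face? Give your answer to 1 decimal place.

31.7°

Two edge vectors: TP1→TP2 = (1809, 2122, 1773.7), TP1→TP3 = (-535, 763, 535.7).
Normal n = (TP1→TP2) × (TP1→TP3) = (-216577.7, -1918010.8, 2515537).
So ∂z/∂E = −n_x/n_z = 0.08610 and ∂z/∂N = −n_y/n_z = 0.76247.
Unit vector along 330° is (sin 330°, cos 330°) = (-0.5000, 0.8660).
Slope in that direction = a·(-0.5000) + b·(0.8660) = 0.61727.
Apparent dip = arctan|0.61727| = 31.7° (true dip is 37.5°, so apparent ≤ true as expected).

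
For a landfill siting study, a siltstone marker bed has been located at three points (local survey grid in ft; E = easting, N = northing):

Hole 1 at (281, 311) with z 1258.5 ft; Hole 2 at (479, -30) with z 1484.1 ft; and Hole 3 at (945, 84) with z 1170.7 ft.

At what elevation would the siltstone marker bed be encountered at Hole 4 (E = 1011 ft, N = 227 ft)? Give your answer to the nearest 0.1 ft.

1009.5 ft

Two edge vectors: Hole 1→Hole 2 = (198, -341, 225.6), Hole 1→Hole 3 = (664, -227, -87.8).
Normal n = (Hole 1→Hole 2) × (Hole 1→Hole 3) = (81151, 167182.8, 181478).
So ∂z/∂E = −n_x/n_z = −0.447167 and ∂z/∂N = −n_y/n_z = −0.921229.
Intercept c from Hole 1: 1258.5 + 125.65 + 286.50 = 1670.66.
At (1011, 227): z = −452.1 − 209.1 + 1670.66 = 1009.5 ft.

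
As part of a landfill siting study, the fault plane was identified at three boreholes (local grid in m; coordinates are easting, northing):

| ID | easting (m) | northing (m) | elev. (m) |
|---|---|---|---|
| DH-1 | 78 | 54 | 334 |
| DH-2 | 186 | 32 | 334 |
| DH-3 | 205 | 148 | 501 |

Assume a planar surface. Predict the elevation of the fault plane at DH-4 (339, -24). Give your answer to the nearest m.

299 m

Let the plane be z = a·easting + b·northing + c.
DH-2−DH-1: 108a − 22b = 0;  DH-3−DH-1: 127a + 94b = 167.
Solving gives a = 0.28379, b = 1.39317.
Then c = 334 − a·78 − b·54 = 236.63.
At (339, -24): z = 96.2 − 33.4 + 236.63 = 299.4 m.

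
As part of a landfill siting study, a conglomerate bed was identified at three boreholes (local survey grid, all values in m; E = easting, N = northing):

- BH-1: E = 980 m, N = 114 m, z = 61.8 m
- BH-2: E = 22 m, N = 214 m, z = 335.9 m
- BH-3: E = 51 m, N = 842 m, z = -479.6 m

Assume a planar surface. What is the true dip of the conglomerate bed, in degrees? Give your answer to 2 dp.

Let the plane be z = a·E + b·N + c.
BH-2−BH-1: −958a + 100b = 274.1;  BH-3−BH-1: −929a + 728b = −541.4.
Solving gives a = −0.41964, b = −1.27919.
Gradient magnitude |∇z| = √(a² + b²) = √(0.17610 + 1.63632) = 1.34626.
True dip = arctan(1.34626) = 53.40°, dipping toward NNE (azimuth ≈ 018°).

53.40°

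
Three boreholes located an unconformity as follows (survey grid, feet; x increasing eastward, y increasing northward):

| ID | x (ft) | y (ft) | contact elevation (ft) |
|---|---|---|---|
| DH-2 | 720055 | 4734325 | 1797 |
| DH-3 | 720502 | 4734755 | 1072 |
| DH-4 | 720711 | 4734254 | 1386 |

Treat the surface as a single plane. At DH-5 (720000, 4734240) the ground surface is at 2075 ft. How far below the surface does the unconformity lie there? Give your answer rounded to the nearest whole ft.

Let the plane be z = a·x + b·y + c.
DH-3−DH-2: 447a + 430b = −725;  DH-4−DH-2: 656a − 71b = −411.
Solving gives a = −0.72719132, b = −0.93010576.
Then c = 1797 − a·720055 − b·4734325 = 4928837.71.
At (720000, 4734240): z_contact = −523577.8 − 4403343.9 + 4928837.71 = 1916.1 ft.
Depth below ground = 2075 − 1916.1 = 159 ft.

159 ft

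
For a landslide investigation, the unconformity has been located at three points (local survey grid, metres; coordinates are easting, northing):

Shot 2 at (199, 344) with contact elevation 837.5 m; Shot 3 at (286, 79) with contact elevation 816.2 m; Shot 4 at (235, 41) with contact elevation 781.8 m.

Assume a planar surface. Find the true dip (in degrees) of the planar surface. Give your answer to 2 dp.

Two edge vectors: Shot 2→Shot 3 = (87, -265, -21.3), Shot 2→Shot 4 = (36, -303, -55.7).
Normal n = (Shot 2→Shot 3) × (Shot 2→Shot 4) = (8306.6, 4079.1, -16821).
So ∂z/∂easting = −n_x/n_z = 0.49382 and ∂z/∂northing = −n_y/n_z = 0.24250.
Gradient magnitude |∇z| = √(a² + b²) = √(0.24386 + 0.05881) = 0.55015.
True dip = arctan(0.55015) = 28.82°, dipping toward WSW (azimuth ≈ 244°).

28.82°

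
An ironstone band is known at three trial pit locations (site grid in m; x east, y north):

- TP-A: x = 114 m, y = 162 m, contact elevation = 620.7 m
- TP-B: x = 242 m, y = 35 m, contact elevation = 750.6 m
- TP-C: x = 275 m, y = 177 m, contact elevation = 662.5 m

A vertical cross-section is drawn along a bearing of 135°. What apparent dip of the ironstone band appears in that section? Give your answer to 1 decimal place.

Two edge vectors: TP-A→TP-B = (128, -127, 129.9), TP-A→TP-C = (161, 15, 41.8).
Normal n = (TP-A→TP-B) × (TP-A→TP-C) = (-7257.1, 15563.5, 22367).
So ∂z/∂x = −n_x/n_z = 0.32446 and ∂z/∂y = −n_y/n_z = −0.69582.
Unit vector along 135° is (sin 135°, cos 135°) = (0.7071, -0.7071).
Slope in that direction = a·(0.7071) + b·(-0.7071) = 0.72145.
Apparent dip = arctan|0.72145| = 35.8° (true dip is 37.5°, so apparent ≤ true as expected).

35.8°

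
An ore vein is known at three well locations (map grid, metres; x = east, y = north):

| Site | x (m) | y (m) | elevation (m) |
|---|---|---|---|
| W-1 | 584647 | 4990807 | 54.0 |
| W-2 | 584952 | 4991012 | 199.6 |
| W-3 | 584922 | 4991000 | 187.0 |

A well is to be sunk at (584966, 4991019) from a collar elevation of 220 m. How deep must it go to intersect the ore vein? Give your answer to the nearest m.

14 m

Let the plane be z = a·x + b·y + c.
W-2−W-1: 305a + 205b = 145.6;  W-3−W-1: 275a + 193b = 133.
Solving gives a = 0.33566265, b = 0.21084337.
Then c = 54 − a·584647 − b·4990807 = −1248468.75.
At (584966, 4991019): z_contact = 196351.2 + 1052323.3 − 1248468.75 = 205.8 m.
Depth below ground = 220 − 205.8 = 14 m.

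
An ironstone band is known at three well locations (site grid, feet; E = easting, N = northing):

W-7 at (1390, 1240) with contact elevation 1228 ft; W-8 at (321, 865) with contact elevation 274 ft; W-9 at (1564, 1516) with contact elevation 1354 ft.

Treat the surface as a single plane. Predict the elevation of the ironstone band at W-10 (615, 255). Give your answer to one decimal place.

633.5 ft

Let the plane be z = a·E + b·N + c.
W-8−W-7: −1069a − 375b = −954;  W-9−W-7: 174a + 276b = 126.
Solving gives a = 0.940207, b = −0.136218.
Then c = 1228 − a·1390 − b·1240 = 90.02.
At (615, 255): z = 578.2 − 34.7 + 90.02 = 633.5 ft.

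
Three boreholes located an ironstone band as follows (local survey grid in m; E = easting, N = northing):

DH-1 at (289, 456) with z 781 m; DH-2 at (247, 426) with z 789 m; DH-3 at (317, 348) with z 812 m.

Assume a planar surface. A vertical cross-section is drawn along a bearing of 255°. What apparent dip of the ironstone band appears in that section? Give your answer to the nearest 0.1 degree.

Let the plane be z = a·E + b·N + c.
DH-2−DH-1: −42a − 30b = 8;  DH-3−DH-1: 28a − 108b = 31.
Solving gives a = 0.01228, b = −0.28385.
Unit vector along 255° is (sin 255°, cos 255°) = (-0.9659, -0.2588).
Slope in that direction = a·(-0.9659) + b·(-0.2588) = 0.06161.
Apparent dip = arctan|0.06161| = 3.5° (true dip is 15.9°, so apparent ≤ true as expected).

3.5°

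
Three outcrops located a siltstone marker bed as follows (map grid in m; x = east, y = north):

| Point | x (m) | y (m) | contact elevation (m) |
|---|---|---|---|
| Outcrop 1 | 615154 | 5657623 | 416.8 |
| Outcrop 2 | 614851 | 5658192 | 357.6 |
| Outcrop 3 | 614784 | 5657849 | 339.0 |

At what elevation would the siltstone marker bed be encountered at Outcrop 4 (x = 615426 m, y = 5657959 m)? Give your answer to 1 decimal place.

479.9 m

Two edge vectors: Outcrop 1→Outcrop 2 = (-303, 569, -59.2), Outcrop 1→Outcrop 3 = (-370, 226, -77.8).
Normal n = (Outcrop 1→Outcrop 2) × (Outcrop 1→Outcrop 3) = (-30889, -1669.4, 142052).
So ∂z/∂x = −n_x/n_z = 0.217448540 and ∂z/∂y = −n_y/n_z = 0.011752034.
Intercept c from Outcrop 1: 416.8 − 133764.34 − 66488.58 = −199836.12.
At (615426, 5657959): z = 133823.5 + 66492.5 − 199836.12 = 479.9 m.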